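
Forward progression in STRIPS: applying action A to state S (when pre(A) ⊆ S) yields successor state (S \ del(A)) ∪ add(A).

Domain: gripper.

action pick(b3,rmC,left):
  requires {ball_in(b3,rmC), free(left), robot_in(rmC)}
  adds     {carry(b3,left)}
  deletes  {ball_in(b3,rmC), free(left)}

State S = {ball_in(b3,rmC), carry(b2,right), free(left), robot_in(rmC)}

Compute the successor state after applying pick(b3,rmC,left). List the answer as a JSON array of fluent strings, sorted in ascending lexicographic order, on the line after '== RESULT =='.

Compute (S \ del) ∪ add:
  pre ⊆ S: {ball_in(b3,rmC), free(left), robot_in(rmC)} ⊆ S  — applicable
  S \ del = {carry(b2,right), robot_in(rmC)}
  ∪ add   = {carry(b2,right), carry(b3,left), robot_in(rmC)}

== RESULT ==
["carry(b2,right)", "carry(b3,left)", "robot_in(rmC)"]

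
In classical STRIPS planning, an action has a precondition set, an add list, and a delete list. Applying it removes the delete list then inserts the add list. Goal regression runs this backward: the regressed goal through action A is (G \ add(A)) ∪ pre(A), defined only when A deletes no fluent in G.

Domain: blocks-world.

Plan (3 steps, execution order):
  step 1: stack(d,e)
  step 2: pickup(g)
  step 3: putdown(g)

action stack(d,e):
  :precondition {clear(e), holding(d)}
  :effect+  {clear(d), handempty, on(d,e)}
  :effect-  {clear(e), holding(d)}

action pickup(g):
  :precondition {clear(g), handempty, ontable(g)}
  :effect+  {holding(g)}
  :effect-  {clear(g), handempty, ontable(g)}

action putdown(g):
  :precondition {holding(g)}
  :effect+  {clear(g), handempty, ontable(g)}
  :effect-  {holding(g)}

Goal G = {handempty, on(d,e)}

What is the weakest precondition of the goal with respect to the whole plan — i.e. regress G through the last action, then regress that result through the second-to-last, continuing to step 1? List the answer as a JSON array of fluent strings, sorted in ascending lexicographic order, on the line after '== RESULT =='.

Work backward from the goal:
  through step 3 (putdown(g)): drop {handempty}, keep {on(d,e)}, require {holding(g)}
    → {holding(g), on(d,e)}
  through step 2 (pickup(g)): drop {holding(g)}, keep {on(d,e)}, require {clear(g), handempty, ontable(g)}
    → {clear(g), handempty, on(d,e), ontable(g)}
  through step 1 (stack(d,e)): drop {handempty, on(d,e)}, keep {clear(g), ontable(g)}, require {clear(e), holding(d)}
    → {clear(e), clear(g), holding(d), ontable(g)}

== RESULT ==
["clear(e)", "clear(g)", "holding(d)", "ontable(g)"]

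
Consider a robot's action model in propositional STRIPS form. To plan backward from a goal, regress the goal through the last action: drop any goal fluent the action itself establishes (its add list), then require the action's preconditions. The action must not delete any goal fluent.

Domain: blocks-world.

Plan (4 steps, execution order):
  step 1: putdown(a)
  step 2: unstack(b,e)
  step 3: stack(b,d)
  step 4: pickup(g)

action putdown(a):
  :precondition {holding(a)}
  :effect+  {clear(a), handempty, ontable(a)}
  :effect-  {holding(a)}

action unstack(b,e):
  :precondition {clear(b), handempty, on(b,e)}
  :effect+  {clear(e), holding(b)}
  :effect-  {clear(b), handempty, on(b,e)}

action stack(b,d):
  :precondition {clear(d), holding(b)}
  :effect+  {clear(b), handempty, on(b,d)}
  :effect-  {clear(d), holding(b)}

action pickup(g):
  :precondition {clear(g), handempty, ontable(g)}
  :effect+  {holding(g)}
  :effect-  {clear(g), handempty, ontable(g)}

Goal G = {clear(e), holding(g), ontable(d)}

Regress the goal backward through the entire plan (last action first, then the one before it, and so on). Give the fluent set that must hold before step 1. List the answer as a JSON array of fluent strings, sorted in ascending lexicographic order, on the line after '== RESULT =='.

Work backward from the goal:
  through step 4 (pickup(g)): drop {holding(g)}, keep {clear(e), ontable(d)}, require {clear(g), handempty, ontable(g)}
    → {clear(e), clear(g), handempty, ontable(d), ontable(g)}
  through step 3 (stack(b,d)): drop {handempty}, keep {clear(e), clear(g), ontable(d), ontable(g)}, require {clear(d), holding(b)}
    → {clear(d), clear(e), clear(g), holding(b), ontable(d), ontable(g)}
  through step 2 (unstack(b,e)): drop {clear(e), holding(b)}, keep {clear(d), clear(g), ontable(d), ontable(g)}, require {clear(b), handempty, on(b,e)}
    → {clear(b), clear(d), clear(g), handempty, on(b,e), ontable(d), ontable(g)}
  through step 1 (putdown(a)): drop {handempty}, keep {clear(b), clear(d), clear(g), on(b,e), ontable(d), ontable(g)}, require {holding(a)}
    → {clear(b), clear(d), clear(g), holding(a), on(b,e), ontable(d), ontable(g)}

== RESULT ==
["clear(b)", "clear(d)", "clear(g)", "holding(a)", "on(b,e)", "ontable(d)", "ontable(g)"]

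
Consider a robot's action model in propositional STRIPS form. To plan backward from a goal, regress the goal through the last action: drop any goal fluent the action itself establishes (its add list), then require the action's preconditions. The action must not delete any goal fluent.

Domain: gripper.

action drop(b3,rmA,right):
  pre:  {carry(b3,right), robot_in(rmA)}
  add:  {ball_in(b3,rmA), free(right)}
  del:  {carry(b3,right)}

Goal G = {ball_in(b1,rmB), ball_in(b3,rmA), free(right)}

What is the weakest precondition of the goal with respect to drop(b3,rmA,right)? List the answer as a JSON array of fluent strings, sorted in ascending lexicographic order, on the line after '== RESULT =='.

Regress:
  G ∩ del = {}  (empty — regression defined)
  G \ add = {ball_in(b1,rmB), ball_in(b3,rmA), free(right)} \ {ball_in(b3,rmA), free(right)} = {ball_in(b1,rmB)}
  ∪ pre   = {ball_in(b1,rmB)} ∪ {carry(b3,right), robot_in(rmA)}
          = {ball_in(b1,rmB), carry(b3,right), robot_in(rmA)}

== RESULT ==
["ball_in(b1,rmB)", "carry(b3,right)", "robot_in(rmA)"]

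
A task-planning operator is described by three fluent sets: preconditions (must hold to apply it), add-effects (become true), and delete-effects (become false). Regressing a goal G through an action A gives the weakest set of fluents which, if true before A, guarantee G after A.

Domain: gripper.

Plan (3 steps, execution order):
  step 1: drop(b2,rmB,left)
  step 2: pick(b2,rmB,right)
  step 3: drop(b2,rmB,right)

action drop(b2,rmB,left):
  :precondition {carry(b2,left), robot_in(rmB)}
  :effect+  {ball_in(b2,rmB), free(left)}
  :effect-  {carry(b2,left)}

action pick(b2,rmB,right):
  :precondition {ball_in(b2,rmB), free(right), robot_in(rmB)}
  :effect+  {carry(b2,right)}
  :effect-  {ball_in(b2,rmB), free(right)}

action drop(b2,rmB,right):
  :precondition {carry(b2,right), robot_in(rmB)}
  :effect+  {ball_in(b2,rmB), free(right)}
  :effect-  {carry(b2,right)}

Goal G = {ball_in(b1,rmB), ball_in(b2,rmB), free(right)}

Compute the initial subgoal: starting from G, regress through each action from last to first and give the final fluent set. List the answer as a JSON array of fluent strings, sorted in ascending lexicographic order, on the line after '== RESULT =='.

Work backward from the goal:
  through step 3 (drop(b2,rmB,right)): drop {ball_in(b2,rmB), free(right)}, keep {ball_in(b1,rmB)}, require {carry(b2,right), robot_in(rmB)}
    → {ball_in(b1,rmB), carry(b2,right), robot_in(rmB)}
  through step 2 (pick(b2,rmB,right)): drop {carry(b2,right)}, keep {ball_in(b1,rmB), robot_in(rmB)}, require {ball_in(b2,rmB), free(right), robot_in(rmB)}
    → {ball_in(b1,rmB), ball_in(b2,rmB), free(right), robot_in(rmB)}
  through step 1 (drop(b2,rmB,left)): drop {ball_in(b2,rmB)}, keep {ball_in(b1,rmB), free(right), robot_in(rmB)}, require {carry(b2,left), robot_in(rmB)}
    → {ball_in(b1,rmB), carry(b2,left), free(right), robot_in(rmB)}

== RESULT ==
["ball_in(b1,rmB)", "carry(b2,left)", "free(right)", "robot_in(rmB)"]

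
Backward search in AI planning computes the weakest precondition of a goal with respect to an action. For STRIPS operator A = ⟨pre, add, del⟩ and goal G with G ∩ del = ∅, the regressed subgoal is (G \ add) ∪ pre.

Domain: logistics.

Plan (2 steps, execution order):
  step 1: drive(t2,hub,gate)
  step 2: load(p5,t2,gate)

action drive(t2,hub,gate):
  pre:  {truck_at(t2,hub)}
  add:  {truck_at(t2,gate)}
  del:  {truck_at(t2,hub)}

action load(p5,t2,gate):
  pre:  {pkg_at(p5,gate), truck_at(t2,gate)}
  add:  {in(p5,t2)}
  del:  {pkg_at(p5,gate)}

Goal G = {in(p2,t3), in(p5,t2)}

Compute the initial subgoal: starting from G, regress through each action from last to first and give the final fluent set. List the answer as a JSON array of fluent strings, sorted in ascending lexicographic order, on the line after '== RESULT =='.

Work backward from the goal:
  through step 2 (load(p5,t2,gate)): drop {in(p5,t2)}, keep {in(p2,t3)}, require {pkg_at(p5,gate), truck_at(t2,gate)}
    → {in(p2,t3), pkg_at(p5,gate), truck_at(t2,gate)}
  through step 1 (drive(t2,hub,gate)): drop {truck_at(t2,gate)}, keep {in(p2,t3), pkg_at(p5,gate)}, require {truck_at(t2,hub)}
    → {in(p2,t3), pkg_at(p5,gate), truck_at(t2,hub)}

== RESULT ==
["in(p2,t3)", "pkg_at(p5,gate)", "truck_at(t2,hub)"]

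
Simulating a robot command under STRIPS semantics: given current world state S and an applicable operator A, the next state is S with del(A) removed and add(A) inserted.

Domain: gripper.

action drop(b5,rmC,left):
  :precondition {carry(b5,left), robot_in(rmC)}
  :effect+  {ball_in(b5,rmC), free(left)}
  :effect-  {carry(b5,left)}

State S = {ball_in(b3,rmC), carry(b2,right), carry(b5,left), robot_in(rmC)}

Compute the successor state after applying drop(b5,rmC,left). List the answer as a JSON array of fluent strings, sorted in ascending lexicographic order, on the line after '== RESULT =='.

Progress:
  pre ⊆ S: {carry(b5,left), robot_in(rmC)} ⊆ S  — applicable
  S \ del = {ball_in(b3,rmC), carry(b2,right), robot_in(rmC)}
  ∪ add   = {ball_in(b3,rmC), ball_in(b5,rmC), carry(b2,right), free(left), robot_in(rmC)}

== RESULT ==
["ball_in(b3,rmC)", "ball_in(b5,rmC)", "carry(b2,right)", "free(left)", "robot_in(rmC)"]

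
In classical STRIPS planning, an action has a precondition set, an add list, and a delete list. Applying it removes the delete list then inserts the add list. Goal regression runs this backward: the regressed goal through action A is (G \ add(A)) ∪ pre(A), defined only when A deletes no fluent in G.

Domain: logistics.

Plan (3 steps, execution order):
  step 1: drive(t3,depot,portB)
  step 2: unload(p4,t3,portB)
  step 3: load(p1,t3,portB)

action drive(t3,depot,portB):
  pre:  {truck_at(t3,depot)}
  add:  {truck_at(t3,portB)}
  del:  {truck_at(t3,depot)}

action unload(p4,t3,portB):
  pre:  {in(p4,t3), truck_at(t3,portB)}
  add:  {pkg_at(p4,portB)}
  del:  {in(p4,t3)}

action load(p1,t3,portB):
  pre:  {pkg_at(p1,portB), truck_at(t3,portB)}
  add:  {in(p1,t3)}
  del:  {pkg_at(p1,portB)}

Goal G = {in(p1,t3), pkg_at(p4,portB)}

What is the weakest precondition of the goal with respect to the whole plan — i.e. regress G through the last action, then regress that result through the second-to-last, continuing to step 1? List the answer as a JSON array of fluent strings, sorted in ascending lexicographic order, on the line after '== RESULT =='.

Work backward from the goal:
  through step 3 (load(p1,t3,portB)): drop {in(p1,t3)}, keep {pkg_at(p4,portB)}, require {pkg_at(p1,portB), truck_at(t3,portB)}
    → {pkg_at(p1,portB), pkg_at(p4,portB), truck_at(t3,portB)}
  through step 2 (unload(p4,t3,portB)): drop {pkg_at(p4,portB)}, keep {pkg_at(p1,portB), truck_at(t3,portB)}, require {in(p4,t3), truck_at(t3,portB)}
    → {in(p4,t3), pkg_at(p1,portB), truck_at(t3,portB)}
  through step 1 (drive(t3,depot,portB)): drop {truck_at(t3,portB)}, keep {in(p4,t3), pkg_at(p1,portB)}, require {truck_at(t3,depot)}
    → {in(p4,t3), pkg_at(p1,portB), truck_at(t3,depot)}

== RESULT ==
["in(p4,t3)", "pkg_at(p1,portB)", "truck_at(t3,depot)"]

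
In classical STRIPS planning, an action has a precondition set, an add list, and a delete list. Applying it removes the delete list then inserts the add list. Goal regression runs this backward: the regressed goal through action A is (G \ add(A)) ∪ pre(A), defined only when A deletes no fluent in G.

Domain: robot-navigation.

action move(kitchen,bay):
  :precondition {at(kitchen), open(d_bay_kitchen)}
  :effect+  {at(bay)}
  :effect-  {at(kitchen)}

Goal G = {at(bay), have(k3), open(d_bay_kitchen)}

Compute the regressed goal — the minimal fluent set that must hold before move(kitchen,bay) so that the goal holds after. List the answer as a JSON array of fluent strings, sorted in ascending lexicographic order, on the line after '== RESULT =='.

Regress:
  G ∩ del = {}  (empty — regression defined)
  G \ add = {at(bay), have(k3), open(d_bay_kitchen)} \ {at(bay)} = {have(k3), open(d_bay_kitchen)}
  ∪ pre   = {have(k3), open(d_bay_kitchen)} ∪ {at(kitchen), open(d_bay_kitchen)}
          = {at(kitchen), have(k3), open(d_bay_kitchen)}

== RESULT ==
["at(kitchen)", "have(k3)", "open(d_bay_kitchen)"]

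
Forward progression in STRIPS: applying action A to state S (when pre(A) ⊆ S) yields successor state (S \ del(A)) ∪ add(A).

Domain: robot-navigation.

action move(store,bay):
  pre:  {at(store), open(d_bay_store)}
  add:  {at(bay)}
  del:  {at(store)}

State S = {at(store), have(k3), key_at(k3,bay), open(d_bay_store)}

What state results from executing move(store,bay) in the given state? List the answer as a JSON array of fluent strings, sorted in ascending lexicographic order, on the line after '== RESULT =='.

Compute (S \ del) ∪ add:
  pre ⊆ S: {at(store), open(d_bay_store)} ⊆ S  — applicable
  S \ del = {have(k3), key_at(k3,bay), open(d_bay_store)}
  ∪ add   = {at(bay), have(k3), key_at(k3,bay), open(d_bay_store)}

== RESULT ==
["at(bay)", "have(k3)", "key_at(k3,bay)", "open(d_bay_store)"]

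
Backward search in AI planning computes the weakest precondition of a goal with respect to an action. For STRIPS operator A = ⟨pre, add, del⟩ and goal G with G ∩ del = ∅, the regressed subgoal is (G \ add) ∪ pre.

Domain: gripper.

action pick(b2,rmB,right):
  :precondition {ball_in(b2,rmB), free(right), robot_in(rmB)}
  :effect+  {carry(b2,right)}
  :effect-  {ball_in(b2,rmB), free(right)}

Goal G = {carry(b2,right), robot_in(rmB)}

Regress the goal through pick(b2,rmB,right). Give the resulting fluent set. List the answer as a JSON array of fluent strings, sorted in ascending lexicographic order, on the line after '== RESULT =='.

Compute (G \ add) ∪ pre:
  G ∩ del = {}  (empty — regression defined)
  G \ add = {carry(b2,right), robot_in(rmB)} \ {carry(b2,right)} = {robot_in(rmB)}
  ∪ pre   = {robot_in(rmB)} ∪ {ball_in(b2,rmB), free(right), robot_in(rmB)}
          = {ball_in(b2,rmB), free(right), robot_in(rmB)}

== RESULT ==
["ball_in(b2,rmB)", "free(right)", "robot_in(rmB)"]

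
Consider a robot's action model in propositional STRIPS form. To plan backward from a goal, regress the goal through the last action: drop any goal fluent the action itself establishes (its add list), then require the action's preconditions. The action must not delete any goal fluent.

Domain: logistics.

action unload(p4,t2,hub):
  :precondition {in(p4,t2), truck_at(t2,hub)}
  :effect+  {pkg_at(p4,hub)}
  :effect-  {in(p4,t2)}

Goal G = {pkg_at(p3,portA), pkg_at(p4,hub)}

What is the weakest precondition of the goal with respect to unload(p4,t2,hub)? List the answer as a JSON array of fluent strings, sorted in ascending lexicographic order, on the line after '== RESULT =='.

Regress:
  G ∩ del = {}  (empty — regression defined)
  G \ add = {pkg_at(p3,portA), pkg_at(p4,hub)} \ {pkg_at(p4,hub)} = {pkg_at(p3,portA)}
  ∪ pre   = {pkg_at(p3,portA)} ∪ {in(p4,t2), truck_at(t2,hub)}
          = {in(p4,t2), pkg_at(p3,portA), truck_at(t2,hub)}

== RESULT ==
["in(p4,t2)", "pkg_at(p3,portA)", "truck_at(t2,hub)"]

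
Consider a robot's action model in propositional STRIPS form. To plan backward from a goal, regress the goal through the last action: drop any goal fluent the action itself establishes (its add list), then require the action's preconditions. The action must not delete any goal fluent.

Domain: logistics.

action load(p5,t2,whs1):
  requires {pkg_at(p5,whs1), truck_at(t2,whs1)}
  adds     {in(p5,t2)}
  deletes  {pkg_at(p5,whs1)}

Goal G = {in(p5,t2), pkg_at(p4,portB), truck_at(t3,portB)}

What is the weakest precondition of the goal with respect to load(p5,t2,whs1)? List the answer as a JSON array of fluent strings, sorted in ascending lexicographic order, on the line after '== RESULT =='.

Compute (G \ add) ∪ pre:
  G ∩ del = {}  (empty — regression defined)
  G \ add = {in(p5,t2), pkg_at(p4,portB), truck_at(t3,portB)} \ {in(p5,t2)} = {pkg_at(p4,portB), truck_at(t3,portB)}
  ∪ pre   = {pkg_at(p4,portB), truck_at(t3,portB)} ∪ {pkg_at(p5,whs1), truck_at(t2,whs1)}
          = {pkg_at(p4,portB), pkg_at(p5,whs1), truck_at(t2,whs1), truck_at(t3,portB)}

== RESULT ==
["pkg_at(p4,portB)", "pkg_at(p5,whs1)", "truck_at(t2,whs1)", "truck_at(t3,portB)"]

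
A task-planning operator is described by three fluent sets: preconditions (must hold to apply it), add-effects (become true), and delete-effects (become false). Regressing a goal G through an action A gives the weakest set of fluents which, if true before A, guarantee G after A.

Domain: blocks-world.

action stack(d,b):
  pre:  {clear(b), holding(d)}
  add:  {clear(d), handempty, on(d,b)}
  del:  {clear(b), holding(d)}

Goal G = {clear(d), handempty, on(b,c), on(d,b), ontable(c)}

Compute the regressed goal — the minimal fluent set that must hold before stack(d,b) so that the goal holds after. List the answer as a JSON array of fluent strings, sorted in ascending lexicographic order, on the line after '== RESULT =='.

Regress:
  G ∩ del = {}  (empty — regression defined)
  G \ add = {clear(d), handempty, on(b,c), on(d,b), ontable(c)} \ {clear(d), handempty, on(d,b)} = {on(b,c), ontable(c)}
  ∪ pre   = {on(b,c), ontable(c)} ∪ {clear(b), holding(d)}
          = {clear(b), holding(d), on(b,c), ontable(c)}

== RESULT ==
["clear(b)", "holding(d)", "on(b,c)", "ontable(c)"]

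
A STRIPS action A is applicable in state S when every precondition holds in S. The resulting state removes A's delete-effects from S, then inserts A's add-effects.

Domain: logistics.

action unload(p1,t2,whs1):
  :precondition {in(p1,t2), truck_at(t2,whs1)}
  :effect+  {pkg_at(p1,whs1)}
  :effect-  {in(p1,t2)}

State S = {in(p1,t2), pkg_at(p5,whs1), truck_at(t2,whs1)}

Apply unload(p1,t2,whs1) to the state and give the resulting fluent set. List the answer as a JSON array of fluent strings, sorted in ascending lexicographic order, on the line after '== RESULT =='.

Progress:
  pre ⊆ S: {in(p1,t2), truck_at(t2,whs1)} ⊆ S  — applicable
  S \ del = {pkg_at(p5,whs1), truck_at(t2,whs1)}
  ∪ add   = {pkg_at(p1,whs1), pkg_at(p5,whs1), truck_at(t2,whs1)}

== RESULT ==
["pkg_at(p1,whs1)", "pkg_at(p5,whs1)", "truck_at(t2,whs1)"]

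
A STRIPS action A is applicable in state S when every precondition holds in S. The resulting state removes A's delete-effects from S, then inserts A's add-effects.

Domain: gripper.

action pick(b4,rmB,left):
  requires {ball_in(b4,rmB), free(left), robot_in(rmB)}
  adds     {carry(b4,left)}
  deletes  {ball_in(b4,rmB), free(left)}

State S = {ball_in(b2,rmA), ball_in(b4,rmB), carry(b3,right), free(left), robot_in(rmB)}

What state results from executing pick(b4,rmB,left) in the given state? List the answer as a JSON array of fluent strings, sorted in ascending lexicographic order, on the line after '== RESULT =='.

Progress:
  pre ⊆ S: {ball_in(b4,rmB), free(left), robot_in(rmB)} ⊆ S  — applicable
  S \ del = {ball_in(b2,rmA), carry(b3,right), robot_in(rmB)}
  ∪ add   = {ball_in(b2,rmA), carry(b3,right), carry(b4,left), robot_in(rmB)}

== RESULT ==
["ball_in(b2,rmA)", "carry(b3,right)", "carry(b4,left)", "robot_in(rmB)"]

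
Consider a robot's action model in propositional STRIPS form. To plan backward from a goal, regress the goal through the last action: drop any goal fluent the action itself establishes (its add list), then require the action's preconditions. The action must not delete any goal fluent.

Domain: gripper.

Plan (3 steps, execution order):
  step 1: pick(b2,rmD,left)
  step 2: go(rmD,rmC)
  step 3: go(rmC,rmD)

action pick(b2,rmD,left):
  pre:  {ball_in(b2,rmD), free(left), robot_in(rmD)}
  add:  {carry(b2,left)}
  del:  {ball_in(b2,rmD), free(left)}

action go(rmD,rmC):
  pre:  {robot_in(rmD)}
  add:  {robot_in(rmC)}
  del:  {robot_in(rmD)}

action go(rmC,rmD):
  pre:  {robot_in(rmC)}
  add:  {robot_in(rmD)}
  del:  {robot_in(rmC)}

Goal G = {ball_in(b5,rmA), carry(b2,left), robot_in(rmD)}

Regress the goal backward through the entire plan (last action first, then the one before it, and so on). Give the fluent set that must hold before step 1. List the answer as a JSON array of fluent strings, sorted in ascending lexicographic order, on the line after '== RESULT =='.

Regress step by step:
  through step 3 (go(rmC,rmD)): drop {robot_in(rmD)}, keep {ball_in(b5,rmA), carry(b2,left)}, require {robot_in(rmC)}
    → {ball_in(b5,rmA), carry(b2,left), robot_in(rmC)}
  through step 2 (go(rmD,rmC)): drop {robot_in(rmC)}, keep {ball_in(b5,rmA), carry(b2,left)}, require {robot_in(rmD)}
    → {ball_in(b5,rmA), carry(b2,left), robot_in(rmD)}
  through step 1 (pick(b2,rmD,left)): drop {carry(b2,left)}, keep {ball_in(b5,rmA), robot_in(rmD)}, require {ball_in(b2,rmD), free(left), robot_in(rmD)}
    → {ball_in(b2,rmD), ball_in(b5,rmA), free(left), robot_in(rmD)}

== RESULT ==
["ball_in(b2,rmD)", "ball_in(b5,rmA)", "free(left)", "robot_in(rmD)"]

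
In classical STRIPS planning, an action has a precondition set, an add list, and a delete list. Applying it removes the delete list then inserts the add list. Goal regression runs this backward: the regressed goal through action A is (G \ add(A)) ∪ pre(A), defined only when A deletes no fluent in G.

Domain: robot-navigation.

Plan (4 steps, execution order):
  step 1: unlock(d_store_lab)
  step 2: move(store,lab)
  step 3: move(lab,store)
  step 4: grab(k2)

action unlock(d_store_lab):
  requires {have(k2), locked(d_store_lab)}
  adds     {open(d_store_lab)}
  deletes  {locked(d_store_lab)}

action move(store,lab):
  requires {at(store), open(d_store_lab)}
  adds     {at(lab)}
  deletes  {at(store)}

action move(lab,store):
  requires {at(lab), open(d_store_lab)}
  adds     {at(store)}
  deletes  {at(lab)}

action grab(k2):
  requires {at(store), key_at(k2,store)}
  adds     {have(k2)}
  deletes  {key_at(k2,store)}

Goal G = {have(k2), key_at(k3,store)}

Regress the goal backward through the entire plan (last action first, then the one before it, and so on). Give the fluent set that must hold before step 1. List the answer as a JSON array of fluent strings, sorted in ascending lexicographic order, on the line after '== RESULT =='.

Work backward from the goal:
  through step 4 (grab(k2)): drop {have(k2)}, keep {key_at(k3,store)}, require {at(store), key_at(k2,store)}
    → {at(store), key_at(k2,store), key_at(k3,store)}
  through step 3 (move(lab,store)): drop {at(store)}, keep {key_at(k2,store), key_at(k3,store)}, require {at(lab), open(d_store_lab)}
    → {at(lab), key_at(k2,store), key_at(k3,store), open(d_store_lab)}
  through step 2 (move(store,lab)): drop {at(lab)}, keep {key_at(k2,store), key_at(k3,store), open(d_store_lab)}, require {at(store), open(d_store_lab)}
    → {at(store), key_at(k2,store), key_at(k3,store), open(d_store_lab)}
  through step 1 (unlock(d_store_lab)): drop {open(d_store_lab)}, keep {at(store), key_at(k2,store), key_at(k3,store)}, require {have(k2), locked(d_store_lab)}
    → {at(store), have(k2), key_at(k2,store), key_at(k3,store), locked(d_store_lab)}

== RESULT ==
["at(store)", "have(k2)", "key_at(k2,store)", "key_at(k3,store)", "locked(d_store_lab)"]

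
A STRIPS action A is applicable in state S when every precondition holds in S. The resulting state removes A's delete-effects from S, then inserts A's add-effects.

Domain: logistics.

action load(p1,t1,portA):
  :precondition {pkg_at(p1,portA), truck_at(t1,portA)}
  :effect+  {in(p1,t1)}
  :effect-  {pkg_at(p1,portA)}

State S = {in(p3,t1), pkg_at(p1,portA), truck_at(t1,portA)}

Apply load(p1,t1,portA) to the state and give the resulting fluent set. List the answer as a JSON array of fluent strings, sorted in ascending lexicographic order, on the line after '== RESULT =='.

Progress:
  pre ⊆ S: {pkg_at(p1,portA), truck_at(t1,portA)} ⊆ S  — applicable
  S \ del = {in(p3,t1), truck_at(t1,portA)}
  ∪ add   = {in(p1,t1), in(p3,t1), truck_at(t1,portA)}

== RESULT ==
["in(p1,t1)", "in(p3,t1)", "truck_at(t1,portA)"]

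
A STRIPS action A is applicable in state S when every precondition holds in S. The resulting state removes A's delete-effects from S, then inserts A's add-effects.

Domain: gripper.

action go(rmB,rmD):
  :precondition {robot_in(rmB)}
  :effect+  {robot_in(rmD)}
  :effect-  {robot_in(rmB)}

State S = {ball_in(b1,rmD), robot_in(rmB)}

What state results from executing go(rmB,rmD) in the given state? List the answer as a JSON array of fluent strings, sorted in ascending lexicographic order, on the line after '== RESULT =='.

Progress:
  pre ⊆ S: {robot_in(rmB)} ⊆ S  — applicable
  S \ del = {ball_in(b1,rmD)}
  ∪ add   = {ball_in(b1,rmD), robot_in(rmD)}

== RESULT ==
["ball_in(b1,rmD)", "robot_in(rmD)"]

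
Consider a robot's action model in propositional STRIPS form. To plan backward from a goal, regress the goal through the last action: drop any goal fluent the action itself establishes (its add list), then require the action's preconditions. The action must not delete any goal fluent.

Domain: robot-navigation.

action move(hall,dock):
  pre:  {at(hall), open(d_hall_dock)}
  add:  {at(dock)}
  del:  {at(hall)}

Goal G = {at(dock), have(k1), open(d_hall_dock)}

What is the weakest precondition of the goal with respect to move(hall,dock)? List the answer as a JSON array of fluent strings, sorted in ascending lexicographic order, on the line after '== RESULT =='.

Regress:
  G ∩ del = {}  (empty — regression defined)
  G \ add = {at(dock), have(k1), open(d_hall_dock)} \ {at(dock)} = {have(k1), open(d_hall_dock)}
  ∪ pre   = {have(k1), open(d_hall_dock)} ∪ {at(hall), open(d_hall_dock)}
          = {at(hall), have(k1), open(d_hall_dock)}

== RESULT ==
["at(hall)", "have(k1)", "open(d_hall_dock)"]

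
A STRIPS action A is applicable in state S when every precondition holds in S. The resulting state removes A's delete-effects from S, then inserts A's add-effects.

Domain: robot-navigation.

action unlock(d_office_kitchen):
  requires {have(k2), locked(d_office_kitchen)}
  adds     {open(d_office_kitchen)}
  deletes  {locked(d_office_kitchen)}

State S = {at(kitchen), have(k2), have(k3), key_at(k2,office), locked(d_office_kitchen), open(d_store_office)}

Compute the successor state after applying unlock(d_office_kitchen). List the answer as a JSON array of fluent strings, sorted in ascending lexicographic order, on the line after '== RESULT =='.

Progress:
  pre ⊆ S: {have(k2), locked(d_office_kitchen)} ⊆ S  — applicable
  S \ del = {at(kitchen), have(k2), have(k3), key_at(k2,office), open(d_store_office)}
  ∪ add   = {at(kitchen), have(k2), have(k3), key_at(k2,office), open(d_office_kitchen), open(d_store_office)}

== RESULT ==
["at(kitchen)", "have(k2)", "have(k3)", "key_at(k2,office)", "open(d_office_kitchen)", "open(d_store_office)"]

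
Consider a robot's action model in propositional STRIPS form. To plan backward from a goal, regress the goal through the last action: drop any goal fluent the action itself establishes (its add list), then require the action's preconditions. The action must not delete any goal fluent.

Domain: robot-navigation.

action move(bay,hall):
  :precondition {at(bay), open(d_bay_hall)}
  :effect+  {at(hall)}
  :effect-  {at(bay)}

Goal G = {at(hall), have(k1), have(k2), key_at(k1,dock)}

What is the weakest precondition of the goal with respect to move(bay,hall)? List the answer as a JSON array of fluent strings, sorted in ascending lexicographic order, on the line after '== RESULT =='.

Compute (G \ add) ∪ pre:
  G ∩ del = {}  (empty — regression defined)
  G \ add = {at(hall), have(k1), have(k2), key_at(k1,dock)} \ {at(hall)} = {have(k1), have(k2), key_at(k1,dock)}
  ∪ pre   = {have(k1), have(k2), key_at(k1,dock)} ∪ {at(bay), open(d_bay_hall)}
          = {at(bay), have(k1), have(k2), key_at(k1,dock), open(d_bay_hall)}

== RESULT ==
["at(bay)", "have(k1)", "have(k2)", "key_at(k1,dock)", "open(d_bay_hall)"]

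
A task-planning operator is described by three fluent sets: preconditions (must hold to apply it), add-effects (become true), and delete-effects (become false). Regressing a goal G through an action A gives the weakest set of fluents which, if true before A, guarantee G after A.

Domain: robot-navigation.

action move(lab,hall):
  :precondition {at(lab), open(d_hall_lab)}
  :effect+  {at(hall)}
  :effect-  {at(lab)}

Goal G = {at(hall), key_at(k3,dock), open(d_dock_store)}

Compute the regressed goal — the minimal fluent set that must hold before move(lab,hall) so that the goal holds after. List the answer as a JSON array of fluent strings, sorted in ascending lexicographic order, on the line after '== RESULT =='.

Regress:
  G ∩ del = {}  (empty — regression defined)
  G \ add = {at(hall), key_at(k3,dock), open(d_dock_store)} \ {at(hall)} = {key_at(k3,dock), open(d_dock_store)}
  ∪ pre   = {key_at(k3,dock), open(d_dock_store)} ∪ {at(lab), open(d_hall_lab)}
          = {at(lab), key_at(k3,dock), open(d_dock_store), open(d_hall_lab)}

== RESULT ==
["at(lab)", "key_at(k3,dock)", "open(d_dock_store)", "open(d_hall_lab)"]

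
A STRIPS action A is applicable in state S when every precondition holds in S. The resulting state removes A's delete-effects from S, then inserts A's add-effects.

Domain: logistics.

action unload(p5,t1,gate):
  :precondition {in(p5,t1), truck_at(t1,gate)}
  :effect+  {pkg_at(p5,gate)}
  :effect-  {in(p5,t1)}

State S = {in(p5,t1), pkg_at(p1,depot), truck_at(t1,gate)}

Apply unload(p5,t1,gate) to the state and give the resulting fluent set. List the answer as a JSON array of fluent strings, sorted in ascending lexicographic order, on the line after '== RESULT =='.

Progress:
  pre ⊆ S: {in(p5,t1), truck_at(t1,gate)} ⊆ S  — applicable
  S \ del = {pkg_at(p1,depot), truck_at(t1,gate)}
  ∪ add   = {pkg_at(p1,depot), pkg_at(p5,gate), truck_at(t1,gate)}

== RESULT ==
["pkg_at(p1,depot)", "pkg_at(p5,gate)", "truck_at(t1,gate)"]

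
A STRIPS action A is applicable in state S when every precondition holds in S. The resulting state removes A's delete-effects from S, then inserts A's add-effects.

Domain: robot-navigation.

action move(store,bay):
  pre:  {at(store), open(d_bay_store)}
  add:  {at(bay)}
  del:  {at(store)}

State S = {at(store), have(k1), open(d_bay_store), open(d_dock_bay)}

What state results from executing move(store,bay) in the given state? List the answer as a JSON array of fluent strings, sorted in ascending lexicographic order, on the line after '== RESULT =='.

Progress:
  pre ⊆ S: {at(store), open(d_bay_store)} ⊆ S  — applicable
  S \ del = {have(k1), open(d_bay_store), open(d_dock_bay)}
  ∪ add   = {at(bay), have(k1), open(d_bay_store), open(d_dock_bay)}

== RESULT ==
["at(bay)", "have(k1)", "open(d_bay_store)", "open(d_dock_bay)"]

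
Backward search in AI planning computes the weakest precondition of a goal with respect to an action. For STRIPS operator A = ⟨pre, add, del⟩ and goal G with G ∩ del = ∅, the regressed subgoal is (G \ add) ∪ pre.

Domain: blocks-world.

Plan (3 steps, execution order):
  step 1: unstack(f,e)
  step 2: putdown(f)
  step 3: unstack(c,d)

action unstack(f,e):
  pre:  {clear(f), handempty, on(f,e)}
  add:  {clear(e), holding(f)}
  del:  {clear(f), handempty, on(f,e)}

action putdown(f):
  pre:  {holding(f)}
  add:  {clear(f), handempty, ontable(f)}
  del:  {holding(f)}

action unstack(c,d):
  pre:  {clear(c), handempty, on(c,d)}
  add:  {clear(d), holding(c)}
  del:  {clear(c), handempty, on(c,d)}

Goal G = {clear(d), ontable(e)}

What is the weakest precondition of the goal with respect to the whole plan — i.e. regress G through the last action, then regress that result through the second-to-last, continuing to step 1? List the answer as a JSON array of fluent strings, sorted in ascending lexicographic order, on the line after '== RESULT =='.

Regress step by step:
  through step 3 (unstack(c,d)): drop {clear(d)}, keep {ontable(e)}, require {clear(c), handempty, on(c,d)}
    → {clear(c), handempty, on(c,d), ontable(e)}
  through step 2 (putdown(f)): drop {handempty}, keep {clear(c), on(c,d), ontable(e)}, require {holding(f)}
    → {clear(c), holding(f), on(c,d), ontable(e)}
  through step 1 (unstack(f,e)): drop {holding(f)}, keep {clear(c), on(c,d), ontable(e)}, require {clear(f), handempty, on(f,e)}
    → {clear(c), clear(f), handempty, on(c,d), on(f,e), ontable(e)}

== RESULT ==
["clear(c)", "clear(f)", "handempty", "on(c,d)", "on(f,e)", "ontable(e)"]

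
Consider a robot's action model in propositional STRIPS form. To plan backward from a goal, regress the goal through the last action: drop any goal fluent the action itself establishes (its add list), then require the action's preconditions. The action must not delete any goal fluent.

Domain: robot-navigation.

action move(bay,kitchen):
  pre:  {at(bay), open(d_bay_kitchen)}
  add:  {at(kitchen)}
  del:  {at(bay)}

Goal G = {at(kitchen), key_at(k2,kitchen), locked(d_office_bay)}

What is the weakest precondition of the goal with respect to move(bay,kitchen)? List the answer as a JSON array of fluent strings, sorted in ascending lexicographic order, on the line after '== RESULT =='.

Compute (G \ add) ∪ pre:
  G ∩ del = {}  (empty — regression defined)
  G \ add = {at(kitchen), key_at(k2,kitchen), locked(d_office_bay)} \ {at(kitchen)} = {key_at(k2,kitchen), locked(d_office_bay)}
  ∪ pre   = {key_at(k2,kitchen), locked(d_office_bay)} ∪ {at(bay), open(d_bay_kitchen)}
          = {at(bay), key_at(k2,kitchen), locked(d_office_bay), open(d_bay_kitchen)}

== RESULT ==
["at(bay)", "key_at(k2,kitchen)", "locked(d_office_bay)", "open(d_bay_kitchen)"]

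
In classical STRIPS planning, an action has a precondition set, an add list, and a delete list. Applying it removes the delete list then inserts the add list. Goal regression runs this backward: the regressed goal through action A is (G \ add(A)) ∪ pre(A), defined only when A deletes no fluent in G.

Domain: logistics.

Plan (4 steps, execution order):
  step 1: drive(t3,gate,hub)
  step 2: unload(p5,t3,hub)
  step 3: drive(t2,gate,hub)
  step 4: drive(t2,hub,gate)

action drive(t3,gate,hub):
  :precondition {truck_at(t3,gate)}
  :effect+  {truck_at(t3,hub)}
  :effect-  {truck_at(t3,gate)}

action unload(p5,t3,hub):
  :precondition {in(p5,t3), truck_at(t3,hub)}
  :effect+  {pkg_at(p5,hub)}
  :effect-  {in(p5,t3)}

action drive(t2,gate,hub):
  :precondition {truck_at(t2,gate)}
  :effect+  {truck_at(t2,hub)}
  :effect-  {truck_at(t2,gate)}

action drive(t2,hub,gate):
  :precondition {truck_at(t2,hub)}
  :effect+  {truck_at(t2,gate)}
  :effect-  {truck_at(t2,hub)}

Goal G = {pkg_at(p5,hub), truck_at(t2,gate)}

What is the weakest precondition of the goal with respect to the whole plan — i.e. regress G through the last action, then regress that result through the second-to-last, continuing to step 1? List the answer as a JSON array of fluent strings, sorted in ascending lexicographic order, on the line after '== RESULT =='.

Work backward from the goal:
  through step 4 (drive(t2,hub,gate)): drop {truck_at(t2,gate)}, keep {pkg_at(p5,hub)}, require {truck_at(t2,hub)}
    → {pkg_at(p5,hub), truck_at(t2,hub)}
  through step 3 (drive(t2,gate,hub)): drop {truck_at(t2,hub)}, keep {pkg_at(p5,hub)}, require {truck_at(t2,gate)}
    → {pkg_at(p5,hub), truck_at(t2,gate)}
  through step 2 (unload(p5,t3,hub)): drop {pkg_at(p5,hub)}, keep {truck_at(t2,gate)}, require {in(p5,t3), truck_at(t3,hub)}
    → {in(p5,t3), truck_at(t2,gate), truck_at(t3,hub)}
  through step 1 (drive(t3,gate,hub)): drop {truck_at(t3,hub)}, keep {in(p5,t3), truck_at(t2,gate)}, require {truck_at(t3,gate)}
    → {in(p5,t3), truck_at(t2,gate), truck_at(t3,gate)}

== RESULT ==
["in(p5,t3)", "truck_at(t2,gate)", "truck_at(t3,gate)"]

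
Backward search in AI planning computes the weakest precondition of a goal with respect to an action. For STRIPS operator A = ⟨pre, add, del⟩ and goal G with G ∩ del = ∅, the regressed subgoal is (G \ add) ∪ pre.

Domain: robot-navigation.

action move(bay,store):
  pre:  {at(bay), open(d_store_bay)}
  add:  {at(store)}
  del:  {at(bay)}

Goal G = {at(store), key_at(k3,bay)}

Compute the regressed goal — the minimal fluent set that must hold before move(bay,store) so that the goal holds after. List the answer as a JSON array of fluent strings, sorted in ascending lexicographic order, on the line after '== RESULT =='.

Compute (G \ add) ∪ pre:
  G ∩ del = {}  (empty — regression defined)
  G \ add = {at(store), key_at(k3,bay)} \ {at(store)} = {key_at(k3,bay)}
  ∪ pre   = {key_at(k3,bay)} ∪ {at(bay), open(d_store_bay)}
          = {at(bay), key_at(k3,bay), open(d_store_bay)}

== RESULT ==
["at(bay)", "key_at(k3,bay)", "open(d_store_bay)"]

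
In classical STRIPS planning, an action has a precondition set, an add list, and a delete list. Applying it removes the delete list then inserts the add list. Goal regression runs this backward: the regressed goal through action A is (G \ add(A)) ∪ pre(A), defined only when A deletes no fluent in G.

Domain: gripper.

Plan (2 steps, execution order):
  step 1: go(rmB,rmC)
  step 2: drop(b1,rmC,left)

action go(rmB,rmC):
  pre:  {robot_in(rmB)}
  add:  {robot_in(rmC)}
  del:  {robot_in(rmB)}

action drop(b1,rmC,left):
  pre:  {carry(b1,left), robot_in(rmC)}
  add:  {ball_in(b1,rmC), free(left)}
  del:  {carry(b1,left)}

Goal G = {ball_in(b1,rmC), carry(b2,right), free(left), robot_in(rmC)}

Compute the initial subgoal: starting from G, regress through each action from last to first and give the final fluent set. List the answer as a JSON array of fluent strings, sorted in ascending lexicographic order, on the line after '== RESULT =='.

Regress step by step:
  through step 2 (drop(b1,rmC,left)): drop {ball_in(b1,rmC), free(left)}, keep {carry(b2,right), robot_in(rmC)}, require {carry(b1,left), robot_in(rmC)}
    → {carry(b1,left), carry(b2,right), robot_in(rmC)}
  through step 1 (go(rmB,rmC)): drop {robot_in(rmC)}, keep {carry(b1,left), carry(b2,right)}, require {robot_in(rmB)}
    → {carry(b1,left), carry(b2,right), robot_in(rmB)}

== RESULT ==
["carry(b1,left)", "carry(b2,right)", "robot_in(rmB)"]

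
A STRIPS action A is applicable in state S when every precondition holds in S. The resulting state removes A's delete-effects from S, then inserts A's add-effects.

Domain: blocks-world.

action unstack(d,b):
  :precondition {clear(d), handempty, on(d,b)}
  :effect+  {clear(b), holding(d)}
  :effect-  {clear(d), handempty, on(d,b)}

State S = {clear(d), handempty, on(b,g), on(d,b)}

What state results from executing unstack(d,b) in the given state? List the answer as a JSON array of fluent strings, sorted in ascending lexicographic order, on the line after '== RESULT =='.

Progress:
  pre ⊆ S: {clear(d), handempty, on(d,b)} ⊆ S  — applicable
  S \ del = {on(b,g)}
  ∪ add   = {clear(b), holding(d), on(b,g)}

== RESULT ==
["clear(b)", "holding(d)", "on(b,g)"]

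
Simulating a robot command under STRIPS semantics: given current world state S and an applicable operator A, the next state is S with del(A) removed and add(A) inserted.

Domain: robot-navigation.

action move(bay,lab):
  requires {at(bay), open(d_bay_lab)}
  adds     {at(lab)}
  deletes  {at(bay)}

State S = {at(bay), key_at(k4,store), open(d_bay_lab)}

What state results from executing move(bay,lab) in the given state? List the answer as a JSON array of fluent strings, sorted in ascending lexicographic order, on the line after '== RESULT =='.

Compute (S \ del) ∪ add:
  pre ⊆ S: {at(bay), open(d_bay_lab)} ⊆ S  — applicable
  S \ del = {key_at(k4,store), open(d_bay_lab)}
  ∪ add   = {at(lab), key_at(k4,store), open(d_bay_lab)}

== RESULT ==
["at(lab)", "key_at(k4,store)", "open(d_bay_lab)"]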